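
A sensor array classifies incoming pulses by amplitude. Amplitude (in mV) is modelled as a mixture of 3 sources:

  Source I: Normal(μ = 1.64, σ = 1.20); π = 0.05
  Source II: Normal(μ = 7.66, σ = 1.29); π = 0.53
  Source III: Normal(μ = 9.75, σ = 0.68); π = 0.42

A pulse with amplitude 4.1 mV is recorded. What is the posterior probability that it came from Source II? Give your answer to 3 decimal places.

0.641

The responsibility of component k is π_k f_k(x) divided by Σ_j π_j f_j(x).
Evaluate each component's likelihood at the observed value:
  L_I = 0.04066
  L_II = 0.00686359
  L_III = 5.98832e-16
Unnormalised posteriors:
  π_I·L_I = 0.05 × 0.04066 = 0.002033
  π_II·L_II = 0.53 × 0.00686359 = 0.0036377
  π_III·L_III = 0.42 × 5.98832e-16 = 2.5151e-16
Marginal: 0.002033 + 0.0036377 + 2.5151e-16 = 0.0056707
P(Source II | x) = 0.0036377 / 0.0056707 ≈ 0.641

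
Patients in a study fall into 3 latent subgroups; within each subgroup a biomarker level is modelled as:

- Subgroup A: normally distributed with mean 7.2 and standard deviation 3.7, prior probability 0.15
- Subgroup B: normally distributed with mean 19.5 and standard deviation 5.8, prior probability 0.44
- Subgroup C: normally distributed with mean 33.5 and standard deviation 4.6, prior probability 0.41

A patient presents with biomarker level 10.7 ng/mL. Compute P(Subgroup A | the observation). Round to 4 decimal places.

Posterior ∝ prior × likelihood, so P(k | x) ∝ π_k f_k(x); normalise over all components.
Component likelihoods at x = 10.7 ng/mL:
  L_A = (1/(3.7·√(2π)))·exp(−(10.7−7.2)²/(2·3.7²)) = 0.107822·exp(-0.44741) = 0.068929
  L_B = (1/(5.8·√(2π)))·exp(−(10.7−19.5)²/(2·5.8²)) = 0.068783·exp(-1.15101) = 0.0217573
  L_C = (1/(4.6·√(2π)))·exp(−(10.7−33.5)²/(2·4.6²)) = 0.086727·exp(-12.28355) = 4.01303e-07
Weight by the priors:
  π_A·L_A = 0.15 × 0.068929 = 0.0103394
  π_B·L_B = 0.44 × 0.0217573 = 0.0095732
  π_C·L_C = 0.41 × 4.01303e-07 = 1.64534e-07
Sum: 0.0103394 + 0.0095732 + 1.64534e-07 = 0.0199127
P(Subgroup A | 10.7 ng/mL) = 0.0103394 / 0.0199127 ≈ 0.5192

0.5192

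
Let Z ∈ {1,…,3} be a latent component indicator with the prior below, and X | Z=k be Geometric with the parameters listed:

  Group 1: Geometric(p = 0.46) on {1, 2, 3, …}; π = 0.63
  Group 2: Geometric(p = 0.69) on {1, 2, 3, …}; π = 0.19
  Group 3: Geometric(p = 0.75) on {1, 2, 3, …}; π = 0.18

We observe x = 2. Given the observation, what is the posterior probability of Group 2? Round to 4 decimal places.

0.1760

Posterior ∝ prior × likelihood, so P(k | x) ∝ w_k f_k(x); normalise over all components.
Evaluate each component's likelihood at the observed value:
  f_1 = 0.46·(1−0.46)^1 = 0.46·0.54 = 0.2484
  f_2 = 0.69·(1−0.69)^1 = 0.69·0.31 = 0.2139
  f_3 = 0.75·(1−0.75)^1 = 0.75·0.25 = 0.1875
Weight by the priors:
  w_1·f_1 = 0.63 × 0.2484 = 0.156492
  w_2·f_2 = 0.19 × 0.2139 = 0.040641
  w_3·f_3 = 0.18 × 0.1875 = 0.03375
Evidence: 0.156492 + 0.040641 + 0.03375 = 0.230883
P(Group 2 | x) = 0.040641 / 0.230883 ≈ 0.1760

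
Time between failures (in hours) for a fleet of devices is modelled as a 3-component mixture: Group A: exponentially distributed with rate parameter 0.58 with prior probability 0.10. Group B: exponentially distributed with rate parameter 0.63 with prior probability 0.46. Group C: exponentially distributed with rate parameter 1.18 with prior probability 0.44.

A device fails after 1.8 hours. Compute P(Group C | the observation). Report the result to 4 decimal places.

The responsibility of component k is w_k f_k(x) divided by Σ_j w_j f_j(x).
Exponential densities:
  f_A = 0.204185
  f_B = 0.202699
  f_C = 0.141072
Unnormalised posteriors:
  w_A·f_A = 0.10 × 0.204185 = 0.0204185
  w_B·f_B = 0.46 × 0.202699 = 0.0932413
  w_C·f_C = 0.44 × 0.141072 = 0.0620716
Normaliser: 0.0204185 + 0.0932413 + 0.0620716 = 0.175731
P(Group C | data) ≈ 0.3532

0.3532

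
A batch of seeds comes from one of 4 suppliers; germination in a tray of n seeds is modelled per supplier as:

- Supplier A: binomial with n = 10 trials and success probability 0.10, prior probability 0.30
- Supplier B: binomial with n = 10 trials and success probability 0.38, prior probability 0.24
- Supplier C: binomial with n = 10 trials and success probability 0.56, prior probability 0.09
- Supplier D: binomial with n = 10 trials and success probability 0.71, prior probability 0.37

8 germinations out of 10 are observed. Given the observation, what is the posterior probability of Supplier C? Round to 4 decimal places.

0.0760

Apply Bayes' rule: the posterior for each component is proportional to its prior times its likelihood at x.
Evaluate each component's likelihood at the observed value:
  L_A = 3.645e-07
  L_B = 0.00752081
  L_C = 0.0842601
  L_D = 0.244385
Weight by the priors:
  P(Z=A)·L_A = 0.30 × 3.645e-07 = 1.0935e-07
  P(Z=B)·L_B = 0.24 × 0.00752081 = 0.00180499
  P(Z=C)·L_C = 0.09 × 0.0842601 = 0.00758341
  P(Z=D)·L_D = 0.37 × 0.244385 = 0.0904226
Denominator: 1.0935e-07 + 0.00180499 + 0.00758341 + 0.0904226 = 0.0998111
P(Supplier C | x) ≈ 0.0760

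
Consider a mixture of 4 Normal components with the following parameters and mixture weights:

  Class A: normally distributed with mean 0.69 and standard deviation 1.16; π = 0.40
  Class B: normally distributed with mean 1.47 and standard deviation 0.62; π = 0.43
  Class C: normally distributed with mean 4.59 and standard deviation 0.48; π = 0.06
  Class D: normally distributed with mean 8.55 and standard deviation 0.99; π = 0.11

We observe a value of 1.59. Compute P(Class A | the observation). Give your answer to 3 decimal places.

0.273

Posterior ∝ prior × likelihood, so P(k | x) ∝ P(Z=k) f_k(x); normalise over all components.
Evaluate each component's likelihood at the observed value:
  L_A = 0.254529
  L_B = 0.631515
  L_C = 2.7375e-09
  L_D = 7.45998e-12
Weight by the priors:
  P(Z=A)·L_A = 0.40 × 0.254529 = 0.101812
  P(Z=B)·L_B = 0.43 × 0.631515 = 0.271552
  P(Z=C)·L_C = 0.06 × 2.7375e-09 = 1.6425e-10
  P(Z=D)·L_D = 0.11 × 7.45998e-12 = 8.20598e-13
Marginal: 0.101812 + 0.271552 + 1.6425e-10 + 8.20598e-13 = 0.373363
Responsibility of Class A: 0.101812 / 0.373363 ≈ 0.273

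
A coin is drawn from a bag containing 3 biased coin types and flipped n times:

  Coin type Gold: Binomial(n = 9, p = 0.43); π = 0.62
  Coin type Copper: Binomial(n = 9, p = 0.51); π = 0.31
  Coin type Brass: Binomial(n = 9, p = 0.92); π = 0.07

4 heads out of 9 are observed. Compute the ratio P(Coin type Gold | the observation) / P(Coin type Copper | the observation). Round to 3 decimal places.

2.153

Since P(k|x) ∝ π_k f_k(x), the posterior odds are π_i f_i(x) / (π_j f_j(x)).
Component likelihoods at x = 4 heads out of 9:
  L_Gold = C(9,4)·0.43^4·0.57^5 = 126·0.034188·0.0601692 = 0.25919
  L_Copper = C(9,4)·0.51^4·0.49^5 = 126·0.067652·0.0282475 = 0.240786
  L_Brass = C(9,4)·0.92^4·0.08^5 = 126·0.716393·3.2768e-06 = 0.000295782
Posterior odds = (π_Gold·L_Gold) / (π_Copper·L_Copper) = (0.62·0.25919) / (0.31·0.240786) = 0.160698 / 0.0746437 ≈ 2.153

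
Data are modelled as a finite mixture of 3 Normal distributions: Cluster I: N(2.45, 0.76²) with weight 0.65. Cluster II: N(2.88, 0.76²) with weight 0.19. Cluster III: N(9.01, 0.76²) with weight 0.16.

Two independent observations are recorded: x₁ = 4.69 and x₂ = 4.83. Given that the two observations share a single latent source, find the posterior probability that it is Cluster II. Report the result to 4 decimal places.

0.8687

By Bayes' theorem, P(k | x) = P(Z=k) f_k(x) / Σ_j P(Z=j) f_j(x).
Since both observations come from the same component, the likelihood for component k is f_k(x₁)·f_k(x₂).
  p_I = [0.00681934] × [0.00389565] = 2.65658e-05
  p_II = [0.0307932] × [0.0195234] = 0.00060119
  p_III = [5.05842e-08] × [1.41707e-07] = 7.16816e-15
Prior × likelihood for each component:
  P(Z=I)·p_I = 0.65 × 2.65658e-05 = 1.72678e-05
  P(Z=II)·p_II = 0.19 × 0.00060119 = 0.000114226
  P(Z=III)·p_III = 0.16 × 7.16816e-15 = 1.1469e-15
Sum: 1.72678e-05 + 0.000114226 + 1.1469e-15 = 0.000131494
P(Cluster II | data) = 0.000114226 / 0.000131494 ≈ 0.8687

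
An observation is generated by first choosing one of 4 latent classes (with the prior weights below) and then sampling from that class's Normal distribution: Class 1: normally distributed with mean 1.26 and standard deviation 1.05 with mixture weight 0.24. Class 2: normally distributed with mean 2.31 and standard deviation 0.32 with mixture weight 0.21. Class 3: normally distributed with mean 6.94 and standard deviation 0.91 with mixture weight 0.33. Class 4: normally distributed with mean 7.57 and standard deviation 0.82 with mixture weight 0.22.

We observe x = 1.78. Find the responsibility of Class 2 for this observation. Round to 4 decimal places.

0.4516

By Bayes' theorem, P(k | x) = w_k f_k(x) / Σ_j w_j f_j(x).
Evaluate each component's likelihood at the observed value:
  L_1 = (1/(1.05·√(2π)))·exp(−(1.78−1.26)²/(2·1.05²)) = 0.379945·exp(-0.12263) = 0.336096
  L_2 = (1/(0.32·√(2π)))·exp(−(1.78−2.31)²/(2·0.32²)) = 1.246695·exp(-1.37158) = 0.316293
  L_3 = (1/(0.91·√(2π)))·exp(−(1.78−6.94)²/(2·0.91²)) = 0.438398·exp(-16.07632) = 4.57101e-08
  L_4 = (1/(0.82·√(2π)))·exp(−(1.78−7.57)²/(2·0.82²)) = 0.486515·exp(-24.92869) = 7.25612e-12
Multiply by the mixture weights:
  w_1·L_1 = 0.24 × 0.336096 = 0.080663
  w_2·L_2 = 0.21 × 0.316293 = 0.0664215
  w_3·L_3 = 0.33 × 4.57101e-08 = 1.50843e-08
  w_4·L_4 = 0.22 × 7.25612e-12 = 1.59635e-12
Marginal: 0.080663 + 0.0664215 + 1.50843e-08 + 1.59635e-12 = 0.147085
So the posterior for Class 2 is 0.0664215 / 0.147085 ≈ 0.4516.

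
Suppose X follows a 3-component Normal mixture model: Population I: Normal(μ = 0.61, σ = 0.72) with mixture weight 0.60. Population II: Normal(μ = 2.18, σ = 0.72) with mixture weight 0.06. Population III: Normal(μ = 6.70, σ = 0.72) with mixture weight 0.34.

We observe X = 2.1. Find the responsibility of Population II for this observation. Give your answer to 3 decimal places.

By Bayes' theorem, P(k | x) = π_k f_k(x) / Σ_j π_j f_j(x).
Evaluate each component's likelihood at the observed value:
  p_I = (1/(0.72·√(2π)))·exp(−(2.1−0.61)²/(2·0.72²)) = 0.554087·exp(-2.14130) = 0.0651063
  p_II = (1/(0.72·√(2π)))·exp(−(2.1−2.18)²/(2·0.72²)) = 0.554087·exp(-0.00617) = 0.550677
  p_III = (1/(0.72·√(2π)))·exp(−(2.1−6.70)²/(2·0.72²)) = 0.554087·exp(-20.40895) = 7.58722e-10
Prior × likelihood for each component:
  π_I·p_I = 0.60 × 0.0651063 = 0.0390638
  π_II·p_II = 0.06 × 0.550677 = 0.0330406
  π_III·p_III = 0.34 × 7.58722e-10 = 2.57966e-10
Evidence: 0.0390638 + 0.0330406 + 2.57966e-10 = 0.0721044
Responsibility of Population II: 0.0330406 / 0.0721044 ≈ 0.458

0.458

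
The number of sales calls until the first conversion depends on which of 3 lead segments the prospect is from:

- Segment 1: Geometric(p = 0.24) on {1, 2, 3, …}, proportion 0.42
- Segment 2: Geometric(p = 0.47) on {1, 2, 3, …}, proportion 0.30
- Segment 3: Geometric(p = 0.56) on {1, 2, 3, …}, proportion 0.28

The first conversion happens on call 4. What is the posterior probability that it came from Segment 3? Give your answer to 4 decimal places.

P(component k | x) = π_k·f_k(x) / marginal(x), where marginal(x) = Σ_j π_j·f_j(x).
Geometric probabilities:
  f_1 = 0.105354
  f_2 = 0.0699722
  f_3 = 0.047703
Prior × likelihood for each component:
  π_1·f_1 = 0.42 × 0.105354 = 0.0442488
  π_2·f_2 = 0.30 × 0.0699722 = 0.0209917
  π_3·f_3 = 0.28 × 0.047703 = 0.0133569
Normaliser: 0.0442488 + 0.0209917 + 0.0133569 = 0.0785973
P(Segment 3 | x) = 0.0133569 / 0.0785973 ≈ 0.1699

0.1699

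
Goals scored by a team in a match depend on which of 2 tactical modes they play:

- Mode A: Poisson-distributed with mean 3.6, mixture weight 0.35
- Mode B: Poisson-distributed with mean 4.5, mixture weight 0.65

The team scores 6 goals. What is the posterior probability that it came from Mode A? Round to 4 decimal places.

P(component k | x) = π_k·f_k(x) / marginal(x), where marginal(x) = Σ_j π_j·f_j(x).
Poisson probabilities:
  f_A = 0.0826081
  f_B = 0.12812
Weight by the priors:
  π_A·f_A = 0.35 × 0.0826081 = 0.0289128
  π_B·f_B = 0.65 × 0.12812 = 0.0832781
Marginal: 0.0289128 + 0.0832781 = 0.112191
So the posterior for Mode A is 0.0289128 / 0.112191 ≈ 0.2577.

0.2577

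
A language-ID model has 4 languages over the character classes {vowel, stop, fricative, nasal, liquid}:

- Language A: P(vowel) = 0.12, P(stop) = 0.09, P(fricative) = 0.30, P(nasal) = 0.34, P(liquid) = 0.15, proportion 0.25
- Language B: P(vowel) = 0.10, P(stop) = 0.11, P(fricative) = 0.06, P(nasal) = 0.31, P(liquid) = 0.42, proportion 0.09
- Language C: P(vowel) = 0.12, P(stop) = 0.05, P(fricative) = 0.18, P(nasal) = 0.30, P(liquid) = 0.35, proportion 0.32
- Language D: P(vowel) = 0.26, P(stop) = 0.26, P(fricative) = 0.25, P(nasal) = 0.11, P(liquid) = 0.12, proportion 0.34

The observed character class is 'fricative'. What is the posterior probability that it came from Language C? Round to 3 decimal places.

0.258

P(component k | x) = π_k·f_k(x) / marginal(x), where marginal(x) = Σ_j π_j·f_j(x).
Component likelihoods at x = 'fricative':
  L_A = P(fricative | comp) = 0.30
  L_B = P(fricative | comp) = 0.06
  L_C = P(fricative | comp) = 0.18
  L_D = P(fricative | comp) = 0.25
Multiply by the mixture weights:
  π_A·L_A = 0.25 × 0.3 = 0.075
  π_B·L_B = 0.09 × 0.06 = 0.0054
  π_C·L_C = 0.32 × 0.18 = 0.0576
  π_D·L_D = 0.34 × 0.25 = 0.085
Evidence: 0.075 + 0.0054 + 0.0576 + 0.085 = 0.223
P(Language C | 'fricative') ≈ 0.258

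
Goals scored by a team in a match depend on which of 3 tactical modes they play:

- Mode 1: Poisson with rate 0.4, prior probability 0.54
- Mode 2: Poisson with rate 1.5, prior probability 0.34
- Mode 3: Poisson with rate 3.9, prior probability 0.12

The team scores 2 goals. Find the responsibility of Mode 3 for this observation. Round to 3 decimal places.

0.139

The responsibility of component k is π_k f_k(x) divided by Σ_j π_j f_j(x).
Component likelihoods at x = 2 goals:
  L_1 = 0.0536256
  L_2 = 0.251021
  L_3 = 0.15394
Unnormalised posteriors:
  π_1·L_1 = 0.54 × 0.0536256 = 0.0289578
  π_2·L_2 = 0.34 × 0.251021 = 0.0853473
  π_3·L_3 = 0.12 × 0.15394 = 0.0184728
Evidence: 0.0289578 + 0.0853473 + 0.0184728 = 0.132778
P(Mode 3 | the observation) = 0.0184728 / 0.132778 ≈ 0.139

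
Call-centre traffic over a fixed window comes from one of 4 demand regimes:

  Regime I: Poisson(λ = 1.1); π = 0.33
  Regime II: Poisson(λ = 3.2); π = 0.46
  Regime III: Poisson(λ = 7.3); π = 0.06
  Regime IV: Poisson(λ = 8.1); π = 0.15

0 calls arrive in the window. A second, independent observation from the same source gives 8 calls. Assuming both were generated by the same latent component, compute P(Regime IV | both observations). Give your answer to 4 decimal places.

The responsibility of component k is w_k f_k(x) divided by Σ_j w_j f_j(x).
Since both observations come from the same component, the likelihood for component k is f_k(x₁)·f_k(x₂).
  f_I = [0.332871] × [1.76969e-05] = 5.89078e-06
  f_II = [0.0407622] × [0.0111157] = 0.000453101
  f_III = [0.000675539] × [0.135118] = 9.12773e-05
  f_IV = [0.000303539] × [0.1395] = 4.23437e-05
Unnormalised posteriors:
  w_I·f_I = 0.33 × 5.89078e-06 = 1.94396e-06
  w_II·f_II = 0.46 × 0.000453101 = 0.000208426
  w_III·f_III = 0.06 × 9.12773e-05 = 5.47664e-06
  w_IV·f_IV = 0.15 × 4.23437e-05 = 6.35156e-06
Sum: 1.94396e-06 + 0.000208426 + 5.47664e-06 + 6.35156e-06 = 0.000222198
P(Regime IV | x₁, x₂) = 6.35156e-06 / 0.000222198 ≈ 0.0286

0.0286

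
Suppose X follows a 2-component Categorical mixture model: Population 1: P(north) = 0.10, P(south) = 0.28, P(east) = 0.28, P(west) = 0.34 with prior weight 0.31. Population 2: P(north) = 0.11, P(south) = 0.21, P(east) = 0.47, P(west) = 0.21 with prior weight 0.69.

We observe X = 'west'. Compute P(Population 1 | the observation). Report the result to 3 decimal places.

Posterior ∝ prior × likelihood, so P(k | x) ∝ π_k f_k(x); normalise over all components.
Component likelihoods at x = 'west':
  L_1 = P(west | comp) = 0.34
  L_2 = P(west | comp) = 0.21
Unnormalised posteriors:
  π_1·L_1 = 0.31 × 0.34 = 0.1054
  π_2·L_2 = 0.69 × 0.21 = 0.1449
Sum: 0.1054 + 0.1449 = 0.2503
P(Population 1 | 'west') ≈ 0.421

0.421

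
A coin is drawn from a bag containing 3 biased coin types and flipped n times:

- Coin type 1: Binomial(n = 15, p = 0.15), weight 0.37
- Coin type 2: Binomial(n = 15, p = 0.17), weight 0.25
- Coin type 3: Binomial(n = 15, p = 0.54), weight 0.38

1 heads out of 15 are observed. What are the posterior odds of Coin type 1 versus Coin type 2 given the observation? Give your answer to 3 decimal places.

1.823

Since P(k|x) ∝ P(Z=k) f_k(x), the posterior odds are P(Z=i) f_i(x) / (P(Z=j) f_j(x)).
Binomial probabilities:
  p_1 = C(15,1)·0.15^1·0.85^14 = 15·0.15·0.10277 = 0.231232
  p_2 = C(15,1)·0.17^1·0.83^14 = 15·0.17·0.0736365 = 0.187773
  p_3 = C(15,1)·0.54^1·0.46^14 = 15·0.54·1.89937e-05 = 0.000153849
0.0855557 / 0.0469433 ≈ 1.823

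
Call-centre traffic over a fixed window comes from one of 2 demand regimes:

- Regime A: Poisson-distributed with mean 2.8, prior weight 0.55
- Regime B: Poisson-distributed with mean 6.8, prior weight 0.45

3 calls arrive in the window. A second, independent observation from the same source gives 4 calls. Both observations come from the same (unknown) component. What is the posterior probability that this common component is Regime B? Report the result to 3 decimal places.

0.120

Apply Bayes' rule: the posterior for each component is proportional to its prior times its likelihood at x.
Since both observations come from the same component, the likelihood for component k is f_k(x₁)·f_k(x₂).
  f_A = [e^(−2.8)·2.8^3/3! = 0.222484] × [0.155739] = 0.0346493
  f_B = [e^(−6.8)·6.8^3/3! = 0.0583678] × [0.0992252] = 0.00579155
Weight by the priors:
  P(Z=A)·f_A = 0.55 × 0.0346493 = 0.0190571
  P(Z=B)·f_B = 0.45 × 0.00579155 = 0.0026062
Evidence: 0.0190571 + 0.0026062 = 0.0216633
P(Regime B | data) = 0.0026062 / 0.0216633 ≈ 0.120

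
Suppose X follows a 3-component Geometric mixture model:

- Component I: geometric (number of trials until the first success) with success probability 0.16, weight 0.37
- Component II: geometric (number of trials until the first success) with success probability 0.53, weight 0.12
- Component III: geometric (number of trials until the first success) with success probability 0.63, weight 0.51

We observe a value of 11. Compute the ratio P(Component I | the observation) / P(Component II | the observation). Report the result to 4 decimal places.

309.5130

The posterior odds equal the prior odds times the likelihood ratio: (P(Z=i)/P(Z=j))·(f_i(x)/f_j(x)).
Evaluate each component's likelihood at the observed value:
  f_I = 0.16·(1−0.16)^10 = 0.16·0.174901 = 0.0279842
  f_II = 0.53·(1−0.53)^10 = 0.53·0.000525991 = 0.000278775
  f_III = 0.63·(1−0.63)^10 = 0.63·4.80858e-05 = 3.02941e-05
Posterior odds = (P(Z=I)·f_I) / (P(Z=II)·f_II) = (0.37·0.0279842) / (0.12·0.000278775) = 0.0103542 / 3.3453e-05 ≈ 309.5130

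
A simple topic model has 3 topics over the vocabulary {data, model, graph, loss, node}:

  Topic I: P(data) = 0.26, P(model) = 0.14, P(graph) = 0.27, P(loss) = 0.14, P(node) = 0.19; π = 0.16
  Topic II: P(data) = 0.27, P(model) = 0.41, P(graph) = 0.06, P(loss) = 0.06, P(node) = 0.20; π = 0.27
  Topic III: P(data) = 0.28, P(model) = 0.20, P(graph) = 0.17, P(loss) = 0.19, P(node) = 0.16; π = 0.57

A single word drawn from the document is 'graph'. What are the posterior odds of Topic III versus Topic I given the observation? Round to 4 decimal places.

Posterior odds = (w_i f_i(x)) / (w_j f_j(x)); the normalising sum cancels.
Categorical probabilities:
  L_I = P(graph | comp) = 0.27
  L_II = P(graph | comp) = 0.06
  L_III = P(graph | comp) = 0.17
Odds = (0.57/0.16) × (0.17/0.27) = 3.5625 × 0.62963 ≈ 2.2431

2.2431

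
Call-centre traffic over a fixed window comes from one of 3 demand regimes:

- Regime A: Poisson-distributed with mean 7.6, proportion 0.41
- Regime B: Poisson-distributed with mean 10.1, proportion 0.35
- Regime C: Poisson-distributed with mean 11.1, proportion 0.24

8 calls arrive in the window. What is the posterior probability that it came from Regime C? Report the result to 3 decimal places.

P(component k | x) = π_k·f_k(x) / marginal(x), where marginal(x) = Σ_j π_j·f_j(x).
Poisson probabilities:
  f_A = e^(−7.6)·7.6^8/8! = 0.13815
  f_B = e^(−10.1)·10.1^8/8! = 0.110326
  f_C = e^(−11.1)·11.1^8/8! = 0.0863763
Weight by the priors:
  π_A·f_A = 0.41 × 0.13815 = 0.0566414
  π_B·f_B = 0.35 × 0.110326 = 0.038614
  π_C·f_C = 0.24 × 0.0863763 = 0.0207303
Normaliser: 0.0566414 + 0.038614 + 0.0207303 = 0.115986
P(Regime C | data) = 0.0207303 / 0.115986 ≈ 0.179

0.179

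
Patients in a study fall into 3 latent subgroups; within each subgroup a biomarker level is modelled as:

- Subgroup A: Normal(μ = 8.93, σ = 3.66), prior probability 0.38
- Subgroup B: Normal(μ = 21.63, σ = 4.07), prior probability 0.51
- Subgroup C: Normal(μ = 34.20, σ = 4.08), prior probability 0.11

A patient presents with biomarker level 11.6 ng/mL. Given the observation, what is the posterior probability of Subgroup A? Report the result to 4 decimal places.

Apply Bayes' rule: the posterior for each component is proportional to its prior times its likelihood at x.
Normal densities:
  L_A = (1/(3.66·√(2π)))·exp(−(11.6−8.93)²/(2·3.66²)) = 0.109001·exp(-0.26609) = 0.0835347
  L_B = (1/(4.07·√(2π)))·exp(−(11.6−21.63)²/(2·4.07²)) = 0.098020·exp(-3.03657) = 0.0047049
  L_C = (1/(4.08·√(2π)))·exp(−(11.6−34.20)²/(2·4.08²)) = 0.097780·exp(-15.34146) = 2.12589e-08
Unnormalised posteriors:
  π_A·L_A = 0.38 × 0.0835347 = 0.0317432
  π_B·L_B = 0.51 × 0.0047049 = 0.0023995
  π_C·L_C = 0.11 × 2.12589e-08 = 2.33848e-09
Denominator: 0.0317432 + 0.0023995 + 2.33848e-09 = 0.0341427
P(Subgroup A | 11.6 ng/mL) = 0.0317432 / 0.0341427 ≈ 0.9297

0.9297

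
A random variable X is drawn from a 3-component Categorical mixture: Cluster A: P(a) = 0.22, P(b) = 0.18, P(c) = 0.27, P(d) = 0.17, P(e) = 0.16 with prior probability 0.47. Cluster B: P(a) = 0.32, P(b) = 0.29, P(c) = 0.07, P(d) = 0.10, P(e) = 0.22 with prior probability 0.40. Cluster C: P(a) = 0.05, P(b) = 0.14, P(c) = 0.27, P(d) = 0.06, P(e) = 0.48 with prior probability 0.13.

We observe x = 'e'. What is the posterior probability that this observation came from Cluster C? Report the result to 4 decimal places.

Posterior ∝ prior × likelihood, so P(k | x) ∝ π_k f_k(x); normalise over all components.
Categorical probabilities:
  p_A = 0.16
  p_B = 0.22
  p_C = 0.48
Prior × likelihood for each component:
  π_A·p_A = 0.47 × 0.16 = 0.0752
  π_B·p_B = 0.40 × 0.22 = 0.088
  π_C·p_C = 0.13 × 0.48 = 0.0624
Evidence: 0.0752 + 0.088 + 0.0624 = 0.2256
P(Cluster C | data) ≈ 0.2766

0.2766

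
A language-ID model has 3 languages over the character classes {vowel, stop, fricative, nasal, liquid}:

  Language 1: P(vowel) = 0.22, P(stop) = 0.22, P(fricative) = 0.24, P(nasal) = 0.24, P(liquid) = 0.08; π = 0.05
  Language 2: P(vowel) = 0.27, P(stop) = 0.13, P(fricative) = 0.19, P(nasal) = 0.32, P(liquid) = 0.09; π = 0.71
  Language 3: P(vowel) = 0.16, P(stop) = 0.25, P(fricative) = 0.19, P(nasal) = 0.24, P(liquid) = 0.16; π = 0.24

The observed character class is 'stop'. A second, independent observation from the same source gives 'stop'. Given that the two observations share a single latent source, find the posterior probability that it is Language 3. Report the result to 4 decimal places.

Posterior ∝ prior × likelihood, so P(k | x) ∝ w_k f_k(x); normalise over all components.
Since both observations come from the same component, the likelihood for component k is f_k(x₁)·f_k(x₂).
  p_1 = [0.22] × [0.22] = 0.0484
  p_2 = [0.13] × [0.13] = 0.0169
  p_3 = [0.25] × [0.25] = 0.0625
Weight by the priors:
  w_1·p_1 = 0.05 × 0.0484 = 0.00242
  w_2·p_2 = 0.71 × 0.0169 = 0.011999
  w_3·p_3 = 0.24 × 0.0625 = 0.015
Evidence: 0.00242 + 0.011999 + 0.015 = 0.029419
So the posterior for Language 3 is 0.015 / 0.029419 ≈ 0.5099.

0.5099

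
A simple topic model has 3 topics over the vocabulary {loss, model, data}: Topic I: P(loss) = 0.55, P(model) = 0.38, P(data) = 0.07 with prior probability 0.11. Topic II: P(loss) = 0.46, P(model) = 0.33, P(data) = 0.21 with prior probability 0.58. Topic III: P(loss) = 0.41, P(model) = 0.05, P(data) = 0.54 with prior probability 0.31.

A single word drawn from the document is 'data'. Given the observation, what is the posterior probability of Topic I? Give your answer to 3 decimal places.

0.026

P(component k | x) = w_k·f_k(x) / marginal(x), where marginal(x) = Σ_j w_j·f_j(x).
Evaluate each component's likelihood at the observed value:
  p_I = P(data | comp) = 0.07
  p_II = P(data | comp) = 0.21
  p_III = P(data | comp) = 0.54
Unnormalised posteriors:
  w_I·p_I = 0.11 × 0.07 = 0.0077
  w_II·p_II = 0.58 × 0.21 = 0.1218
  w_III·p_III = 0.31 × 0.54 = 0.1674
Denominator: 0.0077 + 0.1218 + 0.1674 = 0.2969
P(Topic I | x) ≈ 0.026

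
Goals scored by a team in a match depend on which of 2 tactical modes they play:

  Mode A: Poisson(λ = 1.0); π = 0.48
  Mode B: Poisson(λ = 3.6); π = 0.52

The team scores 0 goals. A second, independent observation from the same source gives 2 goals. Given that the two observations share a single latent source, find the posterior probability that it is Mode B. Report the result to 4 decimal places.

0.0719

Posterior ∝ prior × likelihood, so P(k | x) ∝ P(Z=k) f_k(x); normalise over all components.
Since both observations come from the same component, the likelihood for component k is f_k(x₁)·f_k(x₂).
  L_A = [e^(−1.0)·1.0^0/0! = 0.367879] × [0.18394] = 0.0676676
  L_B = [e^(−3.6)·3.6^0/0! = 0.0273237] × [0.177058] = 0.00483788
Weight by the priors:
  P(Z=A)·L_A = 0.48 × 0.0676676 = 0.0324805
  P(Z=B)·L_B = 0.52 × 0.00483788 = 0.0025157
Normaliser: 0.0324805 + 0.0025157 = 0.0349962
P(Mode B | x₁,x₂) ≈ 0.0719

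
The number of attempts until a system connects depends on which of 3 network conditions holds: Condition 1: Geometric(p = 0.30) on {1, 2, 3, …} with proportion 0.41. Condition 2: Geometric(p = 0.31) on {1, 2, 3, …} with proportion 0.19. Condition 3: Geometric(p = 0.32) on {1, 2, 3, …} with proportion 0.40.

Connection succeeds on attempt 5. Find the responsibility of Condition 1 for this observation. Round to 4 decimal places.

Apply Bayes' rule: the posterior for each component is proportional to its prior times its likelihood at x.
Component likelihoods at x = 5:
  L_1 = 0.30·(1−0.30)^4 = 0.30·0.2401 = 0.07203
  L_2 = 0.31·(1−0.31)^4 = 0.31·0.226671 = 0.0702681
  L_3 = 0.32·(1−0.32)^4 = 0.32·0.213814 = 0.0684204
Unnormalised posteriors:
  P(Z=1)·L_1 = 0.41 × 0.07203 = 0.0295323
  P(Z=2)·L_2 = 0.19 × 0.0702681 = 0.0133509
  P(Z=3)·L_3 = 0.40 × 0.0684204 = 0.0273682
Normaliser: 0.0295323 + 0.0133509 + 0.0273682 = 0.0702514
Responsibility of Condition 1: 0.0295323 / 0.0702514 ≈ 0.4204

0.4204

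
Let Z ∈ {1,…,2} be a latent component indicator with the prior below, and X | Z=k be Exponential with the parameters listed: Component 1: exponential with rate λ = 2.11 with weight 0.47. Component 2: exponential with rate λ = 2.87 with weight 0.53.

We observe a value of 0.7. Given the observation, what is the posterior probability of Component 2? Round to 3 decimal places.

By Bayes' theorem, P(k | x) = P(Z=k) f_k(x) / Σ_j P(Z=j) f_j(x).
Component likelihoods at x = 0.7:
  p_1 = 0.481759
  p_2 = 0.384932
Prior × likelihood for each component:
  P(Z=1)·p_1 = 0.47 × 0.481759 = 0.226427
  P(Z=2)·p_2 = 0.53 × 0.384932 = 0.204014
Normaliser: 0.226427 + 0.204014 = 0.430441
So the posterior for Component 2 is 0.204014 / 0.430441 ≈ 0.474.

0.474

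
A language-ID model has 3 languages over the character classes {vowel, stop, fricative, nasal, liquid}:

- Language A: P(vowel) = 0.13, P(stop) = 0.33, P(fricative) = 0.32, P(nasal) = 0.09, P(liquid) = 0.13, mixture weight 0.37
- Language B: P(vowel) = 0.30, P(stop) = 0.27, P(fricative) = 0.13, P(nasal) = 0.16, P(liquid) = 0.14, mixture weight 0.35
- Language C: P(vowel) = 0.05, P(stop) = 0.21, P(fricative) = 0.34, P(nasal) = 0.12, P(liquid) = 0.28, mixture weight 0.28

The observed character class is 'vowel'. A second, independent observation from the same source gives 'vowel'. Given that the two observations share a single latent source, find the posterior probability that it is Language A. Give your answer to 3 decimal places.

By Bayes' theorem, P(k | x) = π_k f_k(x) / Σ_j π_j f_j(x).
Since both observations come from the same component, the likelihood for component k is f_k(x₁)·f_k(x₂).
  L_A = [0.13] × [0.13] = 0.0169
  L_B = [0.3] × [0.3] = 0.09
  L_C = [0.05] × [0.05] = 0.0025
Prior × likelihood for each component:
  π_A·L_A = 0.37 × 0.0169 = 0.006253
  π_B·L_B = 0.35 × 0.09 = 0.0315
  π_C·L_C = 0.28 × 0.0025 = 0.0007
Denominator: 0.006253 + 0.0315 + 0.0007 = 0.038453
Responsibility of Language A: 0.006253 / 0.038453 ≈ 0.163

0.163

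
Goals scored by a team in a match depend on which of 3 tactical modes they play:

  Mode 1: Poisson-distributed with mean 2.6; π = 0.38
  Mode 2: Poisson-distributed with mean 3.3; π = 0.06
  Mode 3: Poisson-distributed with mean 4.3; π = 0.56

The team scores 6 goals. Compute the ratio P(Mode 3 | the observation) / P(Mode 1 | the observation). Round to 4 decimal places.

5.5090

Since P(k|x) ∝ π_k f_k(x), the posterior odds are π_i f_i(x) / (π_j f_j(x)).
Component likelihoods at x = 6 goals:
  f_1 = e^(−2.6)·2.6^6/6! = 0.0318671
  f_2 = e^(−3.3)·3.3^6/6! = 0.0661575
  f_3 = e^(−4.3)·4.3^6/6! = 0.119127
0.0667114 / 0.0121095 ≈ 5.5090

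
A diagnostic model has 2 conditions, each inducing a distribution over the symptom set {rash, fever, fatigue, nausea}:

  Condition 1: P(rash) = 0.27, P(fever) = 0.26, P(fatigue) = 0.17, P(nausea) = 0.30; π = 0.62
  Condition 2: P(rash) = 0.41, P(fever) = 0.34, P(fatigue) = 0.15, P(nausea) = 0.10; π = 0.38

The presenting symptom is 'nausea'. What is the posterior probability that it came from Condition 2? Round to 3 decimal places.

The responsibility of component k is π_k f_k(x) divided by Σ_j π_j f_j(x).
Categorical probabilities:
  L_1 = 0.3
  L_2 = 0.1
Weight by the priors:
  π_1·L_1 = 0.62 × 0.3 = 0.186
  π_2·L_2 = 0.38 × 0.1 = 0.038
Evidence: 0.186 + 0.038 = 0.224
Responsibility of Condition 2: 0.038 / 0.224 ≈ 0.170

0.170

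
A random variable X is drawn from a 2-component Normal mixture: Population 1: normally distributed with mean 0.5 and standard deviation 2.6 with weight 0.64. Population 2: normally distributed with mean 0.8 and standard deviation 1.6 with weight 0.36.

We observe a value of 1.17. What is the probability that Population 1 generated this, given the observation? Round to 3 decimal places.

0.521

The responsibility of component k is π_k f_k(x) divided by Σ_j π_j f_j(x).
Normal densities:
  p_1 = 0.148428
  p_2 = 0.24276
Weight by the priors:
  π_1·p_1 = 0.64 × 0.148428 = 0.0949942
  π_2·p_2 = 0.36 × 0.24276 = 0.0873937
Marginal: 0.0949942 + 0.0873937 = 0.182388
P(Population 1 | data) = 0.0949942 / 0.182388 ≈ 0.521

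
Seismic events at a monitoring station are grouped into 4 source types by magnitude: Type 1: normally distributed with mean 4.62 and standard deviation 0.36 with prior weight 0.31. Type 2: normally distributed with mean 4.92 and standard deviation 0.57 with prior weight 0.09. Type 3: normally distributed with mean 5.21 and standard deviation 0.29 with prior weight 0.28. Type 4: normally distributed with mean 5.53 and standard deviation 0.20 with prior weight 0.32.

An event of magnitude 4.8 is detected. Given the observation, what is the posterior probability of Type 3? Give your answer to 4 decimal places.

0.2794

Posterior ∝ prior × likelihood, so P(k | x) ∝ π_k f_k(x); normalise over all components.
Normal densities:
  f_1 = (1/(0.36·√(2π)))·exp(−(4.8−4.62)²/(2·0.36²)) = 1.108173·exp(-0.12500) = 0.977959
  f_2 = (1/(0.57·√(2π)))·exp(−(4.8−4.92)²/(2·0.57²)) = 0.699899·exp(-0.02216) = 0.684559
  f_3 = (1/(0.29·√(2π)))·exp(−(4.8−5.21)²/(2·0.29²)) = 1.375663·exp(-0.99941) = 0.506379
  f_4 = (1/(0.20·√(2π)))·exp(−(4.8−5.53)²/(2·0.20²)) = 1.994711·exp(-6.66125) = 0.00255232
Unnormalised posteriors:
  π_1·f_1 = 0.31 × 0.977959 = 0.303167
  π_2·f_2 = 0.09 × 0.684559 = 0.0616103
  π_3·f_3 = 0.28 × 0.506379 = 0.141786
  π_4·f_4 = 0.32 × 0.00255232 = 0.000816744
Sum: 0.303167 + 0.0616103 + 0.141786 + 0.000816744 = 0.507381
P(Type 3 | the observation) = 0.141786 / 0.507381 ≈ 0.2794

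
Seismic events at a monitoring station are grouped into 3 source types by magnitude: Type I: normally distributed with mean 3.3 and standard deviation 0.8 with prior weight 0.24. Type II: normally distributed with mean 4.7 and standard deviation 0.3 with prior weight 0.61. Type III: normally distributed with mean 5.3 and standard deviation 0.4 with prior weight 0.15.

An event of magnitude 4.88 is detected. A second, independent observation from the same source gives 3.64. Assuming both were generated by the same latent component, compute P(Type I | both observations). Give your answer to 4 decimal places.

P(component k | x) = P(Z=k)·f_k(x) / marginal(x), where marginal(x) = Σ_j P(Z=j)·f_j(x).
Since both observations come from the same component, the likelihood for component k is f_k(x₁)·f_k(x₂).
  f_I = [(1/(0.8·√(2π)))·exp(−(4.88−3.3)²/(2·0.8²)) = 0.498678·exp(-1.95031) = 0.0709268] × [0.455615] = 0.0323153
  f_II = [(1/(0.3·√(2π)))·exp(−(4.88−4.7)²/(2·0.3²)) = 1.329808·exp(-0.18000) = 1.11075] × [0.00258718] = 0.0028737
  f_III = [(1/(0.4·√(2π)))·exp(−(4.88−5.3)²/(2·0.4²)) = 0.997356·exp(-0.55125) = 0.574705] × [0.000181565] = 0.000104346
Multiply by the mixture weights:
  P(Z=I)·f_I = 0.24 × 0.0323153 = 0.00775567
  P(Z=II)·f_II = 0.61 × 0.0028737 = 0.00175296
  P(Z=III)·f_III = 0.15 × 0.000104346 = 1.56519e-05
Evidence: 0.00775567 + 0.00175296 + 1.56519e-05 = 0.00952428
P(Type I | x₁,x₂) = 0.00775567 / 0.00952428 ≈ 0.8143

0.8143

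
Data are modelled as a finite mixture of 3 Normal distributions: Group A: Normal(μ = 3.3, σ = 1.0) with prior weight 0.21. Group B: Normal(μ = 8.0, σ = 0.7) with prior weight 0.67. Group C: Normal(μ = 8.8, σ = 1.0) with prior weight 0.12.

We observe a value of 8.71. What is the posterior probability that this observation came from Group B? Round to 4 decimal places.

0.8272

P(component k | x) = π_k·f_k(x) / marginal(x), where marginal(x) = Σ_j π_j·f_j(x).
Component likelihoods at x = 8.71:
  p_A = (1/(1.0·√(2π)))·exp(−(8.71−3.3)²/(2·1.0²)) = 0.398942·exp(-14.63405) = 1.75964e-07
  p_B = (1/(0.7·√(2π)))·exp(−(8.71−8.0)²/(2·0.7²)) = 0.569918·exp(-0.51439) = 0.340735
  p_C = (1/(1.0·√(2π)))·exp(−(8.71−8.8)²/(2·1.0²)) = 0.398942·exp(-0.00405) = 0.39733
Prior × likelihood for each component:
  π_A·p_A = 0.21 × 1.75964e-07 = 3.69524e-08
  π_B·p_B = 0.67 × 0.340735 = 0.228292
  π_C·p_C = 0.12 × 0.39733 = 0.0476796
Evidence: 3.69524e-08 + 0.228292 + 0.0476796 = 0.275972
P(Group B | x) ≈ 0.8272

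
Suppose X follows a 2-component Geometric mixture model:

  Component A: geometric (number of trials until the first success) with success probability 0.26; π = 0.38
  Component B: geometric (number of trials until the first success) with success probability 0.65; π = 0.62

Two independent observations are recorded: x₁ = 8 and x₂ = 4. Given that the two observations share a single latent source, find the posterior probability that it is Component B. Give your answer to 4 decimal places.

P(component k | x) = w_k·f_k(x) / marginal(x), where marginal(x) = Σ_j w_j·f_j(x).
Since both observations come from the same component, the likelihood for component k is f_k(x₁)·f_k(x₂).
  p_A = [0.0315933] × [0.105358] = 0.00332862
  p_B = [0.000418205] × [0.0278687] = 1.16549e-05
Unnormalised posteriors:
  w_A·p_A = 0.38 × 0.00332862 = 0.00126487
  w_B·p_B = 0.62 × 1.16549e-05 = 7.22601e-06
Sum: 0.00126487 + 7.22601e-06 = 0.0012721
P(Component B | x) ≈ 0.0057

0.0057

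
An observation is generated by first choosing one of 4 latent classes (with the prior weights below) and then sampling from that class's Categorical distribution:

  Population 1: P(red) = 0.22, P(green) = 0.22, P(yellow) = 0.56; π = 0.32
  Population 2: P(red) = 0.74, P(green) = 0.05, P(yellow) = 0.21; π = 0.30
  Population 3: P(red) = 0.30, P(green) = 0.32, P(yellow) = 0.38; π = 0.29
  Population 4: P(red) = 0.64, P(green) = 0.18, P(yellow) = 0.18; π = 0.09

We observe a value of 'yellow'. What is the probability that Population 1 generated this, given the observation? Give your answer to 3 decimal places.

0.486

Apply Bayes' rule: the posterior for each component is proportional to its prior times its likelihood at x.
Categorical probabilities:
  f_1 = 0.56
  f_2 = 0.21
  f_3 = 0.38
  f_4 = 0.18
Prior × likelihood for each component:
  π_1·f_1 = 0.32 × 0.56 = 0.1792
  π_2·f_2 = 0.30 × 0.21 = 0.063
  π_3·f_3 = 0.29 × 0.38 = 0.1102
  π_4·f_4 = 0.09 × 0.18 = 0.0162
Normaliser: 0.1792 + 0.063 + 0.1102 + 0.0162 = 0.3686
P(Population 1 | the observation) ≈ 0.486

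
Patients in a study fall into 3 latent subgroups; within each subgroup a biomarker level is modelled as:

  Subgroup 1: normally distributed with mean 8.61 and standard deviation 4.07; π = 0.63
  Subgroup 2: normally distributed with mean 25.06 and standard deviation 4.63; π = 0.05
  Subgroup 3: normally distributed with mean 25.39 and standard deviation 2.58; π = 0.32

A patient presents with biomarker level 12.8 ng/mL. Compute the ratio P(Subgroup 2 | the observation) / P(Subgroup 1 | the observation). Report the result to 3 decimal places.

0.004

Since P(k|x) ∝ π_k f_k(x), the posterior odds are π_i f_i(x) / (π_j f_j(x)).
Component likelihoods at x = 12.8 ng/mL:
  p_1 = (1/(4.07·√(2π)))·exp(−(12.8−8.61)²/(2·4.07²)) = 0.098020·exp(-0.52992) = 0.0576999
  p_2 = (1/(4.63·√(2π)))·exp(−(12.8−25.06)²/(2·4.63²)) = 0.086165·exp(-3.50581) = 0.00258686
  p_3 = (1/(2.58·√(2π)))·exp(−(12.8−25.39)²/(2·2.58²)) = 0.154629·exp(-11.90644) = 1.04325e-06
Odds = (0.05/0.63) × (0.00258686/0.0576999) = 0.0793651 × 0.044833 ≈ 0.004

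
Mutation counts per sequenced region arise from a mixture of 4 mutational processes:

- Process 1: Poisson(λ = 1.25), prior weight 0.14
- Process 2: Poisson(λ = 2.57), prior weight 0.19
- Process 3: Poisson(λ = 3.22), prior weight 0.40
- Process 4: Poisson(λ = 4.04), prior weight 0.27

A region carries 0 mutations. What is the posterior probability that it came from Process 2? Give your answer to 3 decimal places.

P(component k | x) = w_k·f_k(x) / marginal(x), where marginal(x) = Σ_j w_j·f_j(x).
Evaluate each component's likelihood at the observed value:
  p_1 = e^(−1.25)·1.25^0/0! = 0.286505
  p_2 = e^(−2.57)·2.57^0/0! = 0.0765355
  p_3 = e^(−3.22)·3.22^0/0! = 0.0399551
  p_4 = e^(−4.04)·4.04^0/0! = 0.0175975
Weight by the priors:
  w_1·p_1 = 0.14 × 0.286505 = 0.0401107
  w_2·p_2 = 0.19 × 0.0765355 = 0.0145418
  w_3·p_3 = 0.40 × 0.0399551 = 0.015982
  w_4·p_4 = 0.27 × 0.0175975 = 0.00475132
Evidence: 0.0401107 + 0.0145418 + 0.015982 + 0.00475132 = 0.0753858
So the posterior for Process 2 is 0.0145418 / 0.0753858 ≈ 0.193.

0.193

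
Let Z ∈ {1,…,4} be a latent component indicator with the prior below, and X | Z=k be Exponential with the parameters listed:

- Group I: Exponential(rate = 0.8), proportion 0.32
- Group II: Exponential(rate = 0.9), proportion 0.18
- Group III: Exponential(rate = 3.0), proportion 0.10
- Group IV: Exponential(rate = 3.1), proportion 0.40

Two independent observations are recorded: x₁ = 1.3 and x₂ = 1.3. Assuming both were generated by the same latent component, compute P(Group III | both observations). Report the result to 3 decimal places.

0.009

Posterior ∝ prior × likelihood, so P(k | x) ∝ π_k f_k(x); normalise over all components.
Since both observations come from the same component, the likelihood for component k is f_k(x₁)·f_k(x₂).
  L_I = [0.282764] × [0.282764] = 0.0799553
  L_II = [0.27933] × [0.27933] = 0.0780254
  L_III = [0.0607257] × [0.0607257] = 0.00368761
  L_IV = [0.0551004] × [0.0551004] = 0.00303606
Weight by the priors:
  π_I·L_I = 0.32 × 0.0799553 = 0.0255857
  π_II·L_II = 0.18 × 0.0780254 = 0.0140446
  π_III·L_III = 0.10 × 0.00368761 = 0.000368761
  π_IV·L_IV = 0.40 × 0.00303606 = 0.00121442
Evidence: 0.0255857 + 0.0140446 + 0.000368761 + 0.00121442 = 0.0412135
P(Group III | x₁, x₂) ≈ 0.009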